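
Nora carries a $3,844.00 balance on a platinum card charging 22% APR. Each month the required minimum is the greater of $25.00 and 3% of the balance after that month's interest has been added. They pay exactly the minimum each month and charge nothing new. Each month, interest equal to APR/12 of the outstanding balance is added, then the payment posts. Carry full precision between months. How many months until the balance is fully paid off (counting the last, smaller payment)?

Monthly rate r = 22%/12 = 1.83333% = 0.0183333.
While 3% of the post-interest balance exceeds $25.00, each month B ← (B·(1+r))·(1 − 0.03), i.e. B shrinks by the factor (1+r)·0.97 = 0.98778.
This holds for months 1–126. Entering month 127 the balance is $816.88; 3% of the post-interest balance is now below $25.00, so the flat $25.00 minimum applies from here.
From month 127 a fixed $25.00 at rate r clears $816.88 in 51 more payments. Total: 126 + 51 = 177 months.

177 months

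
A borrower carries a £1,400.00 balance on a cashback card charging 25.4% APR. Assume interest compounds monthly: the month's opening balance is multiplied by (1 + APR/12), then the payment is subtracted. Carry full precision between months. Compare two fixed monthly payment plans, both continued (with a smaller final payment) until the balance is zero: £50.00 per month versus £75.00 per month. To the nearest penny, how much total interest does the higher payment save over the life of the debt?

Monthly rate r = 25.4%/12 = 2.11667% = 0.0211667.
At £50.00/mo: n = ⌈−ln(1 − rB₀/P)/ln(1+r)⌉ = 43 payments (last £43.98); total interest = total paid − £1,400.00 = £743.98.
At £75.00/mo: 25 payments (last £0.04); total interest £400.04.
Interest saved = £743.98 − £400.04 = £343.94.

£343.94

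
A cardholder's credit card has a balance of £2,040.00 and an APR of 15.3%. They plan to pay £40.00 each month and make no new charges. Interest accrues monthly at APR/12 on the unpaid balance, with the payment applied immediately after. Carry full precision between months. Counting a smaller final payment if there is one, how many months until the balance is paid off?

83 payments

Monthly rate r = 15.3%/12 = 1.275% = 0.01275.
Recurrence: B ← B·(1+r) − £40.00.
Month 1: interest £26.01; balance after payment £2,026.01.
Month 2: interest £25.83; balance after payment £2,011.84.
Closed form: n = −ln(1 − rB₀/P)/ln(1+r) = −ln(0.34975)/ln(1.01275) ≈ 82.919, so the balance reaches zero during payment 83.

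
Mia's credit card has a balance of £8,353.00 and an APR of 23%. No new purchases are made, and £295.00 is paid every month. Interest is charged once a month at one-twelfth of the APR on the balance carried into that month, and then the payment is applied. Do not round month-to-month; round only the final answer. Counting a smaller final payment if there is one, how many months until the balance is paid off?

42 payments

Monthly rate r = 23%/12 = 1.91667% = 0.0191667.
Recurrence: B ← B·(1+r) − £295.00.
Month 1: interest £160.10; balance after payment £8,218.10.
Month 2: interest £157.51; balance after payment £8,080.61.
Closed form: n = −ln(1 − rB₀/P)/ln(1+r) = −ln(0.45729)/ln(1.01917) ≈ 41.213, so the balance reaches zero during payment 42.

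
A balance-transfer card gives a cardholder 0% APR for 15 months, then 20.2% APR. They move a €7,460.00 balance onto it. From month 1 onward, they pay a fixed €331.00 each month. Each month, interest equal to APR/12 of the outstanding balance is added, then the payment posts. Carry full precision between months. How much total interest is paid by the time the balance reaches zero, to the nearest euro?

Promo months 1–15 at r₀ = 0%/12 = 0; months 16+ at r₁ = 20.2%/12 = 0.0168333.
After month 15 (no interest yet): B = €7,460.00 − 15·€331.00 = €2,495.00.
Then at r₁ with €331.00/mo: n₂ = −ln(1 − r₁·B/P)/ln(1+r₁) ≈ 8.13 → 9 more payments.
Total paid = 23·€331.00 + €42.80 = €7,655.80; interest = €7,655.80 − €7,460.00 = €195.80.

€196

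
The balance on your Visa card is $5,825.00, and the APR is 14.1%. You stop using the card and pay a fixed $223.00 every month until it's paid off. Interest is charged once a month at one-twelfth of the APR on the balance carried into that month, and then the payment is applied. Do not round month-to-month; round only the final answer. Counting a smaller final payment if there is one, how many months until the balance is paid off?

Monthly rate r = 14.1%/12 = 1.175% = 0.01175.
Recurrence: B ← B·(1+r) − $223.00.
Month 1: interest $68.44; balance after payment $5,670.44.
Month 2: interest $66.63; balance after payment $5,514.07.
Closed form: n = −ln(1 − rB₀/P)/ln(1+r) = −ln(0.69308)/ln(1.01175) ≈ 31.384, so the balance reaches zero during payment 32.

32 payments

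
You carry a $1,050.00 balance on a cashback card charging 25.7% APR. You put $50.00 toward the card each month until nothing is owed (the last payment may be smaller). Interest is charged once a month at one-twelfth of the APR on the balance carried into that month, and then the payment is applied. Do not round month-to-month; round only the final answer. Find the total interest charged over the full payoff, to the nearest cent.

$359.63

Monthly rate r = 25.7%/12 = 2.14167% = 0.0214167.
Payoff takes n = ⌈−ln(1 − rB₀/P)/ln(1+r)⌉ = ⌈28.191⌉ = 29 payments; the last is $9.63.
Total paid = 28·$50.00 + $9.63 = $1,409.63.
Total interest = total paid − principal = $1,409.63 − $1,050.00 = $359.63.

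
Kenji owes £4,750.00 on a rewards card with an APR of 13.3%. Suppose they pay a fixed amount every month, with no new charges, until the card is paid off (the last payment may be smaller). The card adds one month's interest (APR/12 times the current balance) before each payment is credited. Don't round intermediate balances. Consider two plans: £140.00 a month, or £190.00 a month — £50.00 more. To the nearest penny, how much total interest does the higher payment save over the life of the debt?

Monthly rate r = 13.3%/12 = 1.10833% = 0.0110833.
At £140.00/mo: n = ⌈−ln(1 − rB₀/P)/ln(1+r)⌉ = 43 payments (last £111.04); total interest = total paid − £4,750.00 = £1,241.04.
At £190.00/mo: 30 payments (last £83.22); total interest £843.22.
Interest saved = £1,241.04 − £843.22 = £397.82.

£397.82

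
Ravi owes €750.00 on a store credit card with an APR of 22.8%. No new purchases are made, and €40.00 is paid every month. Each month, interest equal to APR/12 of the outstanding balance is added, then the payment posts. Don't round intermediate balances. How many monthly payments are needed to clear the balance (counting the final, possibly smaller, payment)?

Monthly rate r = 22.8%/12 = 1.9% = 0.019.
Recurrence: B ← B·(1+r) − €40.00.
Month 1: interest €14.25; balance after payment €724.25.
Month 2: interest €13.76; balance after payment €698.01.
Closed form: n = −ln(1 − rB₀/P)/ln(1+r) = −ln(0.64375)/ln(1.019) ≈ 23.401, so the balance reaches zero during payment 24.

24 payments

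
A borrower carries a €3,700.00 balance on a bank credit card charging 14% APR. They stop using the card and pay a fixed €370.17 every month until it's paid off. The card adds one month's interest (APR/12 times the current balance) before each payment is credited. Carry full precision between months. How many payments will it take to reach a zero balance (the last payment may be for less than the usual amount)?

Monthly rate r = 14%/12 = 1.16667% = 0.0116667.
Recurrence: B ← B·(1+r) − €370.17.
Month 1: interest €43.17; balance after payment €3,373.00.
Month 2: interest €39.35; balance after payment €3,042.18.
Closed form: n = −ln(1 − rB₀/P)/ln(1+r) = −ln(0.88339)/ln(1.01167) ≈ 10.690, so the balance reaches zero during payment 11.

11 payments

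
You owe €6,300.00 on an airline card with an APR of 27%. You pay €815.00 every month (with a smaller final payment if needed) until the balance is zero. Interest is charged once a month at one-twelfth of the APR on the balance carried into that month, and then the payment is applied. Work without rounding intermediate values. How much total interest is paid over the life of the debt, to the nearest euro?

Monthly rate r = 27%/12 = 2.25% = 0.0225.
Payoff takes n = ⌈−ln(1 − rB₀/P)/ln(1+r)⌉ = ⌈8.587⌉ = 9 payments; the last is €480.80.
Total paid = 8·€815.00 + €480.80 = €7,000.80.
Total interest = total paid − principal = €7,000.80 − €6,300.00 = €700.80.

€701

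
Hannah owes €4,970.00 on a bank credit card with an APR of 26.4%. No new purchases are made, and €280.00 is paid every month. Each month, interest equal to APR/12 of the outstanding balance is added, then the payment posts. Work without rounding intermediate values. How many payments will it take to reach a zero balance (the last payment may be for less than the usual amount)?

23 months

Monthly rate r = 26.4%/12 = 2.2% = 0.022.
Recurrence: B ← B·(1+r) − €280.00.
Month 1: interest €109.34; balance after payment €4,799.34.
Month 2: interest €105.59; balance after payment €4,624.93.
Closed form: n = −ln(1 − rB₀/P)/ln(1+r) = −ln(0.6095)/ln(1.022) ≈ 22.752, so the balance reaches zero during payment 23.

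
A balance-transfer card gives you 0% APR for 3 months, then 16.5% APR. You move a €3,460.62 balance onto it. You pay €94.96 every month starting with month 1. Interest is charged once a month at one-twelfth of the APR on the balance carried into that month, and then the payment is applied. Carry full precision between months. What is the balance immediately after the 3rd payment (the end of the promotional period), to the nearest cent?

€3,175.74

Promo months 1–3 at r₀ = 0%/12 = 0; months 4+ at r₁ = 16.5%/12 = 0.01375.
After month 3 (no interest yet): B = €3,460.62 − 3·€94.96 = €3,175.74.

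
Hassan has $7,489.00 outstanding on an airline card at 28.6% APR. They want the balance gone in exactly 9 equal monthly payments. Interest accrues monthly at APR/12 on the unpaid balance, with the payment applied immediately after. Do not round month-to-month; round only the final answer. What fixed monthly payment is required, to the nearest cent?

Monthly rate r = 28.6%/12 = 2.38333% = 0.0238333.
Level-payment amortization: P = B₀·r / (1 − (1+r)^(−n)) = 7489.00·0.0238333 / (1 − 1.02383^(−9)).
Denominator 1 − (1+r)^(−9) = 0.191022178.
P = 178.488 / 0.191022178 ≈ 934.38.

$934.38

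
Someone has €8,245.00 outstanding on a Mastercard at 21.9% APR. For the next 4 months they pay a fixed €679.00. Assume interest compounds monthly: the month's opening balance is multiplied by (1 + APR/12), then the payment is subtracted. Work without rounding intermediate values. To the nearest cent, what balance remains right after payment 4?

Monthly rate r = 21.9%/12 = 1.825% = 0.01825.
Each month: B ← B·(1+r) − €679.00.
Month 1: interest €150.47; balance after payment €7,716.47.
Month 2: interest €140.83; balance after payment €7,178.30.
Month 3: interest €131.00; balance after payment €6,630.30.
Month 4: interest €121.00; balance after payment €6,072.30.

€6,072.30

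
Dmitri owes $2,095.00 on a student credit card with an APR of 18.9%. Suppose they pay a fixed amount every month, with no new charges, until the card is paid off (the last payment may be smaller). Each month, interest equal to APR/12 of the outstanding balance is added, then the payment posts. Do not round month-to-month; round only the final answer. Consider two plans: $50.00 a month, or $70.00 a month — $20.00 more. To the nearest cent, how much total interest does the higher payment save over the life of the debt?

$595.42

Monthly rate r = 18.9%/12 = 1.575% = 0.01575.
At $50.00/mo: n = ⌈−ln(1 − rB₀/P)/ln(1+r)⌉ = 70 payments (last $0.99); total interest = total paid − $2,095.00 = $1,355.99.
At $70.00/mo: 41 payments (last $55.57); total interest $760.57.
Interest saved = $1,355.99 − $760.57 = $595.42.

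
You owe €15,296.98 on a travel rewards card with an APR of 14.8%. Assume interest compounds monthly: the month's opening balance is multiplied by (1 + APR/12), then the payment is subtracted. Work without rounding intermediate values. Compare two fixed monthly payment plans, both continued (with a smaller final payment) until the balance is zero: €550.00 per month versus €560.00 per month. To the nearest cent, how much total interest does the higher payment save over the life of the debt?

Monthly rate r = 14.8%/12 = 1.23333% = 0.0123333.
At €550.00/mo: n = ⌈−ln(1 − rB₀/P)/ln(1+r)⌉ = 35 payments (last €150.44); total interest = total paid − €15,296.98 = €3,553.46.
At €560.00/mo: 34 payments (last €289.38); total interest €3,472.40.
Interest saved = €3,553.46 − €3,472.40 = €81.06.

€81.06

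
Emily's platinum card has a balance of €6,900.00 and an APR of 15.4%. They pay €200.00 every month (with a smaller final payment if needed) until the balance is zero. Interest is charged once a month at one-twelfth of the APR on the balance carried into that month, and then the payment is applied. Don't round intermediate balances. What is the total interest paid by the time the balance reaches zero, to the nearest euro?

€2,271

Monthly rate r = 15.4%/12 = 1.28333% = 0.0128333.
Payoff takes n = ⌈−ln(1 − rB₀/P)/ln(1+r)⌉ = ⌈45.856⌉ = 46 payments; the last is €171.36.
Total paid = 45·€200.00 + €171.36 = €9,171.36.
Total interest = total paid − principal = €9,171.36 − €6,900.00 = €2,271.36.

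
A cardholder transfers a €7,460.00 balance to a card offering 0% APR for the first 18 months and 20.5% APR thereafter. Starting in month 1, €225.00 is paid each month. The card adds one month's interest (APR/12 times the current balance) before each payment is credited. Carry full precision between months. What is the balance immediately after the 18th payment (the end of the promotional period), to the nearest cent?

Promo months 1–18 at r₀ = 0%/12 = 0; months 19+ at r₁ = 20.5%/12 = 0.0170833.
After month 18 (no interest yet): B = €7,460.00 − 18·€225.00 = €3,410.00.

€3,410.00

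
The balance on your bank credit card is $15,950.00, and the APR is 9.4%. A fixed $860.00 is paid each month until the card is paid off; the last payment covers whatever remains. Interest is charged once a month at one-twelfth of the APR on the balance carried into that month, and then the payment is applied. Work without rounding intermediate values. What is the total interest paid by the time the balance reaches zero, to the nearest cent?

$1,352.44

Monthly rate r = 9.4%/12 = 0.783333% = 0.00783333.
Payoff takes n = ⌈−ln(1 − rB₀/P)/ln(1+r)⌉ = ⌈20.119⌉ = 21 payments; the last is $102.44.
Total paid = 20·$860.00 + $102.44 = $17,302.44.
Total interest = total paid − principal = $17,302.44 − $15,950.00 = $1,352.44.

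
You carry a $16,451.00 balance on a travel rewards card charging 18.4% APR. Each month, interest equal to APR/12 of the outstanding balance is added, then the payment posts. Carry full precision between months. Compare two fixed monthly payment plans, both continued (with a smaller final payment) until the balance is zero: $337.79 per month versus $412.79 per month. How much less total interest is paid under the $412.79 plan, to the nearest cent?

$4,869.57

Monthly rate r = 18.4%/12 = 1.53333% = 0.0153333.
At $337.79/mo: n = ⌈−ln(1 − rB₀/P)/ln(1+r)⌉ = 91 payments (last $87.01); total interest = total paid − $16,451.00 = $14,037.11.
At $412.79/mo: 63 payments (last $25.56); total interest $9,167.54.
Interest saved = $14,037.11 − $9,167.54 = $4,869.57.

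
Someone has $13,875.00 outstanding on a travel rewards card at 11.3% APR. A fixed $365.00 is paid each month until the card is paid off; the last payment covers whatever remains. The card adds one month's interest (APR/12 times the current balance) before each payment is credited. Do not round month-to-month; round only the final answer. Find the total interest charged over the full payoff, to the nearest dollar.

$3,381

Monthly rate r = 11.3%/12 = 0.941667% = 0.00941667.
Payoff takes n = ⌈−ln(1 − rB₀/P)/ln(1+r)⌉ = ⌈47.277⌉ = 48 payments; the last is $101.43.
Total paid = 47·$365.00 + $101.43 = $17,256.43.
Total interest = total paid − principal = $17,256.43 − $13,875.00 = $3,381.43.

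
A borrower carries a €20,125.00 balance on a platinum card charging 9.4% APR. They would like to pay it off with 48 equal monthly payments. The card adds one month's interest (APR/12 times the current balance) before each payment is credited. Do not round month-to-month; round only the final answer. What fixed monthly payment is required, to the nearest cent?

€504.64

Monthly rate r = 9.4%/12 = 0.783333% = 0.00783333.
Level-payment amortization: P = B₀·r / (1 − (1+r)^(−n)) = 20125.00·0.00783333 / (1 − 1.00783^(−48)).
Denominator 1 − (1+r)^(−48) = 0.312391043.
P = 157.646 / 0.312391043 ≈ 504.64.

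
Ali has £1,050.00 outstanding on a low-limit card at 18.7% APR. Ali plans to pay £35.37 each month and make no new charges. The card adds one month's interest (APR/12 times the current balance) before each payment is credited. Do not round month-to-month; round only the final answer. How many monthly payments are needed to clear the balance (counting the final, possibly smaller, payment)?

41 months

Monthly rate r = 18.7%/12 = 1.55833% = 0.0155833.
Recurrence: B ← B·(1+r) − £35.37.
Month 1: interest £16.36; balance after payment £1,030.99.
Month 2: interest £16.07; balance after payment £1,011.69.
Closed form: n = −ln(1 − rB₀/P)/ln(1+r) = −ln(0.53739)/ln(1.01558) ≈ 40.162, so the balance reaches zero during payment 41.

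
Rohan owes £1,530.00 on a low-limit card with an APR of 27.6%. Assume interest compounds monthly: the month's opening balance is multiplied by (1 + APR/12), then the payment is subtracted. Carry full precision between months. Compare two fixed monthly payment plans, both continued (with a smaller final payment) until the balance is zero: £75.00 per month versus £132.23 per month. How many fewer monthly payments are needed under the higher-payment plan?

Monthly rate r = 27.6%/12 = 2.3% = 0.023.
At £75.00/mo: n = ⌈−ln(1 − rB₀/P)/ln(1+r)⌉ = 28 payments (last £64.10); total interest = total paid − £1,530.00 = £559.10.
At £132.23/mo: 14 payments (last £80.64); total interest £269.63.
Payments saved = 28 − 14 = 14.

14 fewer payments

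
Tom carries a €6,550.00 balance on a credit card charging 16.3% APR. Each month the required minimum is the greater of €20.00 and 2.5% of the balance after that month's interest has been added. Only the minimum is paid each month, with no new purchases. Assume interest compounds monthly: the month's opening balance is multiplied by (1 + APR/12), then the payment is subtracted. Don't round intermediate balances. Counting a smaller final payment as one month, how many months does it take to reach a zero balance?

Monthly rate r = 16.3%/12 = 1.35833% = 0.0135833.
While 2.5% of the post-interest balance exceeds €20.00, each month B ← (B·(1+r))·(1 − 0.025), i.e. B shrinks by the factor (1+r)·0.975 = 0.98824.
This holds for months 1–179. Entering month 180 the balance is €788.70; 2.5% of the post-interest balance is now below €20.00, so the flat €20.00 minimum applies from here.
From month 180 a fixed €20.00 at rate r clears €788.70 in 57 more payments. Total: 179 + 57 = 236 months.

236 months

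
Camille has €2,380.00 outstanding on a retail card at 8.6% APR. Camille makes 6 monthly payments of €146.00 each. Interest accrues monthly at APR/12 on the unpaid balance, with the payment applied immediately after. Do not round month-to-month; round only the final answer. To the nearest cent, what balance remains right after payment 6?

Monthly rate r = 8.6%/12 = 0.716667% = 0.00716667.
Each month: B ← B·(1+r) − €146.00.
Month 1: interest €17.06; balance after payment €2,251.06.
Month 2: interest €16.13; balance after payment €2,121.19.
Month 3: interest €15.20; balance after payment €1,990.39.
Month 4: interest €14.26; balance after payment €1,858.66.
Month 5: interest €13.32; balance after payment €1,725.98.
Month 6: interest €12.37; balance after payment €1,592.35.

€1,592.35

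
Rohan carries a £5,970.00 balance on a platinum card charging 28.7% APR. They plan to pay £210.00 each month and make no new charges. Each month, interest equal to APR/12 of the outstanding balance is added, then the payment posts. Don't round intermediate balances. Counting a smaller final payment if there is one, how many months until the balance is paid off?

Monthly rate r = 28.7%/12 = 2.39167% = 0.0239167.
Recurrence: B ← B·(1+r) − £210.00.
Month 1: interest £142.78; balance after payment £5,902.78.
Month 2: interest £141.17; balance after payment £5,833.96.
Closed form: n = −ln(1 − rB₀/P)/ln(1+r) = −ln(0.32008)/ln(1.02392) ≈ 48.198, so the balance reaches zero during payment 49.

49 months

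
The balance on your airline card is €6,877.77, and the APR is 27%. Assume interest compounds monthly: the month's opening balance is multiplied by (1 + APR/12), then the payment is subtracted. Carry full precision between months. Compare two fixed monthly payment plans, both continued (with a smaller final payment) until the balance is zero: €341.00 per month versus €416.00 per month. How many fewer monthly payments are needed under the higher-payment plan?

Monthly rate r = 27%/12 = 2.25% = 0.0225.
At €341.00/mo: n = ⌈−ln(1 − rB₀/P)/ln(1+r)⌉ = 28 payments (last €62.25); total interest = total paid − €6,877.77 = €2,391.48.
At €416.00/mo: 21 payments (last €377.95); total interest €1,820.18.
Payments saved = 28 − 21 = 7.

7 fewer payments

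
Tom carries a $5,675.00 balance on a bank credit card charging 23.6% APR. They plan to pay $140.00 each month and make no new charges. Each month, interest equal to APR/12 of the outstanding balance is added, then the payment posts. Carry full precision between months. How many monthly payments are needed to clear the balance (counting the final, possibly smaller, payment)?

82 payments

Monthly rate r = 23.6%/12 = 1.96667% = 0.0196667.
Recurrence: B ← B·(1+r) − $140.00.
Month 1: interest $111.61; balance after payment $5,646.61.
Month 2: interest $111.05; balance after payment $5,617.66.
Closed form: n = −ln(1 − rB₀/P)/ln(1+r) = −ln(0.2028)/ln(1.01967) ≈ 81.925, so the balance reaches zero during payment 82.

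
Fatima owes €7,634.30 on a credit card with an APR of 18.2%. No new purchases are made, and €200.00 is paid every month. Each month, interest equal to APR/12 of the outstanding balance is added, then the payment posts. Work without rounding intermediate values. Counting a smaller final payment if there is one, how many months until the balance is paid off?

58 payments

Monthly rate r = 18.2%/12 = 1.51667% = 0.0151667.
Recurrence: B ← B·(1+r) − €200.00.
Month 1: interest €115.79; balance after payment €7,550.09.
Month 2: interest €114.51; balance after payment €7,464.60.
Closed form: n = −ln(1 − rB₀/P)/ln(1+r) = −ln(0.42107)/ln(1.01517) ≈ 57.462, so the balance reaches zero during payment 58.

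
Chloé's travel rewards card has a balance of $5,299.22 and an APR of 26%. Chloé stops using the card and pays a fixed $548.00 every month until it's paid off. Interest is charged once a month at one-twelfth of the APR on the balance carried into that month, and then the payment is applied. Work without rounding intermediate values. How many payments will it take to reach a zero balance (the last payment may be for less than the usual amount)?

Monthly rate r = 26%/12 = 2.16667% = 0.0216667.
Recurrence: B ← B·(1+r) − $548.00.
Month 1: interest $114.82; balance after payment $4,866.04.
Month 2: interest $105.43; balance after payment $4,423.47.
Closed form: n = −ln(1 − rB₀/P)/ln(1+r) = −ln(0.79048)/ln(1.02167) ≈ 10.969, so the balance reaches zero during payment 11.

11 months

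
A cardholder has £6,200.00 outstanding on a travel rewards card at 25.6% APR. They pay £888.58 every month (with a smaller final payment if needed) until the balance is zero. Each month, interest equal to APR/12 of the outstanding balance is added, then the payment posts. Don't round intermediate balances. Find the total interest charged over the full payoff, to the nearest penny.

£586.56

Monthly rate r = 25.6%/12 = 2.13333% = 0.0213333.
Payoff takes n = ⌈−ln(1 − rB₀/P)/ln(1+r)⌉ = ⌈7.635⌉ = 8 payments; the last is £566.50.
Total paid = 7·£888.58 + £566.50 = £6,786.56.
Total interest = total paid − principal = £6,786.56 − £6,200.00 = £586.56.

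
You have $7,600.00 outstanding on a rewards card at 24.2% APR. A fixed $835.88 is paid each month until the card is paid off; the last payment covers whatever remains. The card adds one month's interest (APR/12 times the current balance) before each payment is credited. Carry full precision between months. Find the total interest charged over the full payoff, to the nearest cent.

$881.09

Monthly rate r = 24.2%/12 = 2.01667% = 0.0201667.
Payoff takes n = ⌈−ln(1 − rB₀/P)/ln(1+r)⌉ = ⌈10.145⌉ = 11 payments; the last is $122.29.
Total paid = 10·$835.88 + $122.29 = $8,481.09.
Total interest = total paid − principal = $8,481.09 − $7,600.00 = $881.09.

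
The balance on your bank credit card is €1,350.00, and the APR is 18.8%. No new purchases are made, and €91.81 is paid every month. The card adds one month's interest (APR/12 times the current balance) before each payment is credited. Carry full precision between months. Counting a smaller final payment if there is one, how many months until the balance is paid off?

Monthly rate r = 18.8%/12 = 1.56667% = 0.0156667.
Recurrence: B ← B·(1+r) − €91.81.
Month 1: interest €21.15; balance after payment €1,279.34.
Month 2: interest €20.04; balance after payment €1,207.57.
Closed form: n = −ln(1 − rB₀/P)/ln(1+r) = −ln(0.76963)/ln(1.01567) ≈ 16.844, so the balance reaches zero during payment 17.

17 months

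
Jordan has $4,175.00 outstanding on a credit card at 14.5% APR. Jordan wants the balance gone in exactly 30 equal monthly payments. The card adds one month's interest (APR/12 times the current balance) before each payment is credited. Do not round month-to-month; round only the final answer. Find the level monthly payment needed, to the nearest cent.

$166.74

Monthly rate r = 14.5%/12 = 1.20833% = 0.0120833.
Level-payment amortization: P = B₀·r / (1 − (1+r)^(−n)) = 4175.00·0.0120833 / (1 − 1.01208^(−30)).
Denominator 1 − (1+r)^(−30) = 0.302552042.
P = 50.4479 / 0.302552042 ≈ 166.74.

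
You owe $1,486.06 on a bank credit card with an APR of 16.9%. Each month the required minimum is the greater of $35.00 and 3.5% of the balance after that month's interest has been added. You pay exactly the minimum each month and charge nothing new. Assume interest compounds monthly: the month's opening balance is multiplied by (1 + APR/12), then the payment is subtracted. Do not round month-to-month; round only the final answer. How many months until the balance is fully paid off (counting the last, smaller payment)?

Monthly rate r = 16.9%/12 = 1.40833% = 0.0140833.
While 3.5% of the post-interest balance exceeds $35.00, each month B ← (B·(1+r))·(1 − 0.035), i.e. B shrinks by the factor (1+r)·0.965 = 0.97859.
This holds for months 1–19. Entering month 20 the balance is $985.04; 3.5% of the post-interest balance is now below $35.00, so the flat $35.00 minimum applies from here.
From month 20 a fixed $35.00 at rate r clears $985.04 in 37 more payments. Total: 19 + 37 = 56 months.

56 months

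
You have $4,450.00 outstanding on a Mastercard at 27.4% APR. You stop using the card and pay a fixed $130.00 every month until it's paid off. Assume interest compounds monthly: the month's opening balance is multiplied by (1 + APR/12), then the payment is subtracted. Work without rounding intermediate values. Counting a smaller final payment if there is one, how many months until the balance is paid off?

68 months

Monthly rate r = 27.4%/12 = 2.28333% = 0.0228333.
Recurrence: B ← B·(1+r) − $130.00.
Month 1: interest $101.61; balance after payment $4,421.61.
Month 2: interest $100.96; balance after payment $4,392.57.
Closed form: n = −ln(1 − rB₀/P)/ln(1+r) = −ln(0.2184)/ln(1.02283) ≈ 67.390, so the balance reaches zero during payment 68.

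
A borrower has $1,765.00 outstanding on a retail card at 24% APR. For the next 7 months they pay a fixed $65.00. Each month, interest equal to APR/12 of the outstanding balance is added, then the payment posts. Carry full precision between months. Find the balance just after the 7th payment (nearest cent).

Monthly rate r = 24%/12 = 2% = 0.02.
Each month: B ← B·(1+r) − $65.00.
Month 1: interest $35.30; balance after payment $1,735.30.
Month 2: interest $34.71; balance after payment $1,705.01.
Month 3: interest $34.10; balance after payment $1,674.11.
Month 4: interest $33.48; balance after payment $1,642.59.
Month 5: interest $32.85; balance after payment $1,610.44.
Month 6: interest $32.21; balance after payment $1,577.65.
Month 7: interest $31.55; balance after payment $1,544.20.

$1,544.20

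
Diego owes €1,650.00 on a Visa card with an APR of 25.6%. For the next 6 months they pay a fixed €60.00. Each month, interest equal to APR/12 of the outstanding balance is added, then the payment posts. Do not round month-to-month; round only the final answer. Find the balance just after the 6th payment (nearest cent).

Monthly rate r = 25.6%/12 = 2.13333% = 0.0213333.
Each month: B ← B·(1+r) − €60.00.
Month 1: interest €35.20; balance after payment €1,625.20.
Month 2: interest €34.67; balance after payment €1,599.87.
Month 3: interest €34.13; balance after payment €1,574.00.
Month 4: interest €33.58; balance after payment €1,547.58.
Month 5: interest €33.02; balance after payment €1,520.60.
Month 6: interest €32.44; balance after payment €1,493.03.

€1,493.03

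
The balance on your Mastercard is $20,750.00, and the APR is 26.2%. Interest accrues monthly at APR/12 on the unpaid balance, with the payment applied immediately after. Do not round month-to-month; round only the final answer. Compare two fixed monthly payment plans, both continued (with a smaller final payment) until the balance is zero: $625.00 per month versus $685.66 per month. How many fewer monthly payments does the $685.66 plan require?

9 fewer payments

Monthly rate r = 26.2%/12 = 2.18333% = 0.0218333.
At $625.00/mo: n = ⌈−ln(1 − rB₀/P)/ln(1+r)⌉ = 60 payments (last $469.87); total interest = total paid − $20,750.00 = $16,594.87.
At $685.66/mo: 51 payments (last $34.09); total interest $13,567.09.
Payments saved = 60 − 51 = 9.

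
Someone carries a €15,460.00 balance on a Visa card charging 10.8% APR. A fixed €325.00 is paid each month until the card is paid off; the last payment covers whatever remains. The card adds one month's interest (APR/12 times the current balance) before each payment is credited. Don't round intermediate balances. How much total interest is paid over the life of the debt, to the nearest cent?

€4,811.04

Monthly rate r = 10.8%/12 = 0.9% = 0.009.
Payoff takes n = ⌈−ln(1 − rB₀/P)/ln(1+r)⌉ = ⌈62.371⌉ = 63 payments; the last is €121.04.
Total paid = 62·€325.00 + €121.04 = €20,271.04.
Total interest = total paid − principal = €20,271.04 − €15,460.00 = €4,811.04.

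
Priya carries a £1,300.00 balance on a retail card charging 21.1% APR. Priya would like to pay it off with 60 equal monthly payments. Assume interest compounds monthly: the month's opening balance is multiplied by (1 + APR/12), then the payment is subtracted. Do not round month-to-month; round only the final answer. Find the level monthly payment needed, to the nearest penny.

Monthly rate r = 21.1%/12 = 1.75833% = 0.0175833.
Level-payment amortization: P = B₀·r / (1 − (1+r)^(−n)) = 1300.00·0.0175833 / (1 − 1.01758^(−60)).
Denominator 1 − (1+r)^(−60) = 0.648600703.
P = 22.8583 / 0.648600703 ≈ 35.24.

£35.24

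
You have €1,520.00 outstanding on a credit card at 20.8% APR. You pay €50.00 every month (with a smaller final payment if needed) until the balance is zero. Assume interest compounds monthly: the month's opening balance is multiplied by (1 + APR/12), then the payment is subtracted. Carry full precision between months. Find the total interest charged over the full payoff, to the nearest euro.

Monthly rate r = 20.8%/12 = 1.73333% = 0.0173333.
Payoff takes n = ⌈−ln(1 − rB₀/P)/ln(1+r)⌉ = ⌈43.557⌉ = 44 payments; the last is €27.95.
Total paid = 43·€50.00 + €27.95 = €2,177.95.
Total interest = total paid − principal = €2,177.95 − €1,520.00 = €657.95.

€658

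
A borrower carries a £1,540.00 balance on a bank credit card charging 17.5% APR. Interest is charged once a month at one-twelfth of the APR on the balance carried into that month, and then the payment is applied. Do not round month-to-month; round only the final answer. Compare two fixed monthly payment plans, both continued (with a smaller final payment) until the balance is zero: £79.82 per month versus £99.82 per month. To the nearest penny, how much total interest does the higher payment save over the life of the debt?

Monthly rate r = 17.5%/12 = 1.45833% = 0.0145833.
At £79.82/mo: n = ⌈−ln(1 − rB₀/P)/ln(1+r)⌉ = 23 payments (last £65.59); total interest = total paid − £1,540.00 = £281.63.
At £99.82/mo: 18 payments (last £60.51); total interest £217.45.
Interest saved = £281.63 − £217.45 = £64.18.

£64.18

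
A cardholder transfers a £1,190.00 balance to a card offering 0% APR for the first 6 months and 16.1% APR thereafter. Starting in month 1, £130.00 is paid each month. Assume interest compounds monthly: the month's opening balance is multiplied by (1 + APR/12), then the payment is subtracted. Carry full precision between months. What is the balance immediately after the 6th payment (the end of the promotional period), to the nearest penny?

Promo months 1–6 at r₀ = 0%/12 = 0; months 7+ at r₁ = 16.1%/12 = 0.0134167.
After month 6 (no interest yet): B = £1,190.00 − 6·£130.00 = £410.00.

£410.00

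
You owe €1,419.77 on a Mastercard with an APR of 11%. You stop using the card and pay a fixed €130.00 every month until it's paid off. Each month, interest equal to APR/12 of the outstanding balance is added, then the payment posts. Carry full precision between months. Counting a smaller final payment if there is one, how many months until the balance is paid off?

Monthly rate r = 11%/12 = 0.916667% = 0.00916667.
Recurrence: B ← B·(1+r) − €130.00.
Month 1: interest €13.01; balance after payment €1,302.78.
Month 2: interest €11.94; balance after payment €1,184.73.
Closed form: n = −ln(1 − rB₀/P)/ln(1+r) = −ln(0.89989)/ln(1.00917) ≈ 11.560, so the balance reaches zero during payment 12.

12 payments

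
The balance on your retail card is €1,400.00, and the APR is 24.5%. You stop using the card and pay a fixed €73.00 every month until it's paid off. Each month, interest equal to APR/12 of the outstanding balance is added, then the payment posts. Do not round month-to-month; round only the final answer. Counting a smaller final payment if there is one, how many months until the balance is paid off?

Monthly rate r = 24.5%/12 = 2.04167% = 0.0204167.
Recurrence: B ← B·(1+r) − €73.00.
Month 1: interest €28.58; balance after payment €1,355.58.
Month 2: interest €27.68; balance after payment €1,310.26.
Closed form: n = −ln(1 − rB₀/P)/ln(1+r) = −ln(0.60845)/ln(1.02042) ≈ 24.583, so the balance reaches zero during payment 25.

25 months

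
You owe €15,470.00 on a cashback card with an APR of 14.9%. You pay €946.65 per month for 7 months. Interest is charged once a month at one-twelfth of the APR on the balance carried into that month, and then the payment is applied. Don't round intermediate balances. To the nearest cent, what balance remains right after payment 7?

€9,987.18

Monthly rate r = 14.9%/12 = 1.24167% = 0.0124167.
Each month: B ← B·(1+r) − €946.65.
Month 1: interest €192.09; balance after payment €14,715.44.
Month 2: interest €182.72; balance after payment €13,951.50.
Month 3: interest €173.23; balance after payment €13,178.08.
Month 4: interest €163.63; balance after payment €12,395.06.
Month 5: interest €153.91; balance after payment €11,602.32.
Month 6: interest €144.06; balance after payment €10,799.73.
Month 7: interest €134.10; balance after payment €9,987.18.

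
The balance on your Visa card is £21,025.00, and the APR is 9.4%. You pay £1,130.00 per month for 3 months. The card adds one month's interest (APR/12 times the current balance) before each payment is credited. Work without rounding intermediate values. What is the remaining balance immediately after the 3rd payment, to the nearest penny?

£18,106.34

Monthly rate r = 9.4%/12 = 0.783333% = 0.00783333.
Each month: B ← B·(1+r) − £1,130.00.
Month 1: interest £164.70; balance after payment £20,059.70.
Month 2: interest £157.13; balance after payment £19,086.83.
Month 3: interest £149.51; balance after payment £18,106.34.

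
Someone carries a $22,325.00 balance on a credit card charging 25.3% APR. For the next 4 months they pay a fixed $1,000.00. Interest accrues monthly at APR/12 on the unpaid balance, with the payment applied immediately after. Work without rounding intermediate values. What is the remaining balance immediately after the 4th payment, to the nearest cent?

Monthly rate r = 25.3%/12 = 2.10833% = 0.0210833.
Each month: B ← B·(1+r) − $1,000.00.
Month 1: interest $470.69; balance after payment $21,795.69.
Month 2: interest $459.53; balance after payment $21,255.21.
Month 3: interest $448.13; balance after payment $20,703.34.
Month 4: interest $436.50; balance after payment $20,139.84.

$20,139.84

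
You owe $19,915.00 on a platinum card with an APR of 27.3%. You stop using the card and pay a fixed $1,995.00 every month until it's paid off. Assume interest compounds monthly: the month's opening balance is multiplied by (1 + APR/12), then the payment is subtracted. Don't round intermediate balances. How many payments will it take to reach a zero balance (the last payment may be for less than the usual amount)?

12 months

Monthly rate r = 27.3%/12 = 2.275% = 0.02275.
Recurrence: B ← B·(1+r) − $1,995.00.
Month 1: interest $453.07; balance after payment $18,373.07.
Month 2: interest $417.99; balance after payment $16,796.05.
Closed form: n = −ln(1 − rB₀/P)/ln(1+r) = −ln(0.7729)/ln(1.02275) ≈ 11.452, so the balance reaches zero during payment 12.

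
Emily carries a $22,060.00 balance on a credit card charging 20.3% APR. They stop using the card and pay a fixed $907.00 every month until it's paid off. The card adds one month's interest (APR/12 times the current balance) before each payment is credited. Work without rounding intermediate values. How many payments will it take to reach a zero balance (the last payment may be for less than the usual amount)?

32 months

Monthly rate r = 20.3%/12 = 1.69167% = 0.0169167.
Recurrence: B ← B·(1+r) − $907.00.
Month 1: interest $373.18; balance after payment $21,526.18.
Month 2: interest $364.15; balance after payment $20,983.33.
Closed form: n = −ln(1 − rB₀/P)/ln(1+r) = −ln(0.58855)/ln(1.01692) ≈ 31.599, so the balance reaches zero during payment 32.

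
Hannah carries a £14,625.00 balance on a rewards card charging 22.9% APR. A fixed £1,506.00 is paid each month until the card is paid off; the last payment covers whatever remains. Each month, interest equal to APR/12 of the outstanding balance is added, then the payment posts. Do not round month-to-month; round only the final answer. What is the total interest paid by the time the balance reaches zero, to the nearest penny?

Monthly rate r = 22.9%/12 = 1.90833% = 0.0190833.
Payoff takes n = ⌈−ln(1 − rB₀/P)/ln(1+r)⌉ = ⌈10.842⌉ = 11 payments; the last is £1,270.68.
Total paid = 10·£1,506.00 + £1,270.68 = £16,330.68.
Total interest = total paid − principal = £16,330.68 − £14,625.00 = £1,705.68.

£1,705.68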